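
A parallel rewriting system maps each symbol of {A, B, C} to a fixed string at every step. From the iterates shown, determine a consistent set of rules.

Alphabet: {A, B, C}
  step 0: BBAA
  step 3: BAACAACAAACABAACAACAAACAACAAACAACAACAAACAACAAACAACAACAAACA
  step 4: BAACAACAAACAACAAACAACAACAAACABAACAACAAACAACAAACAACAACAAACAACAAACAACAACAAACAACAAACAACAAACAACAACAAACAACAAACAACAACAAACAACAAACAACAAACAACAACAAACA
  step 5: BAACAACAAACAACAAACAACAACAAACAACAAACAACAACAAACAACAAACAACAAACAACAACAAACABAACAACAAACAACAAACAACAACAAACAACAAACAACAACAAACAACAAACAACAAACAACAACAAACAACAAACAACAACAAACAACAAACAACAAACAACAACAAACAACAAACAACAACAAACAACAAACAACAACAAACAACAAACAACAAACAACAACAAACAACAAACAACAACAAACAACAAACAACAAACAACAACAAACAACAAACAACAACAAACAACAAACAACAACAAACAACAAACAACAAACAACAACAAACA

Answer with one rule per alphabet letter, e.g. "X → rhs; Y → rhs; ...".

A->ACA, B->BA, C->A

  step 4 ⇒ step 5: BAACAACAAACAACAAACAACAACAAACABAACAACAAACAACAAACAACAACAAACAACAAACAACAACAAACAACAAACAACAAACAACAACAAACAACAAACAACAACAAACAACAAACAACAAACAACAACAAACA ⇒ BA·ACA·ACA·A·ACA·ACA·A·ACA·ACA·ACA·A·ACA·ACA·A·ACA·ACA·ACA·A·ACA·ACA·A·ACA·ACA·A·ACA·ACA·ACA·A·ACA·BA·ACA·ACA·A·ACA·ACA·A·ACA·ACA·ACA·A·ACA·ACA·A·ACA·ACA·ACA·A·ACA·ACA·A·ACA·ACA·A·ACA·ACA·ACA·A·ACA·ACA·A·ACA·ACA·ACA·A·ACA·ACA·A·ACA·ACA·A·ACA·ACA·ACA·A·ACA·ACA·A·ACA·ACA·ACA·A·ACA·ACA·A·ACA·ACA·ACA·A·ACA·ACA·A·ACA·ACA·A·ACA·ACA·ACA·A·ACA·ACA·A·ACA·ACA·ACA·A·ACA·ACA·A·ACA·ACA·A·ACA·ACA·ACA·A·ACA·ACA·A·ACA·ACA·ACA·A·ACA·ACA·A·ACA·ACA·ACA·A·ACA·ACA·A·ACA·ACA·A·ACA·ACA·ACA·A·ACA
    A ↦ ACA
    B ↦ BA
    C ↦ A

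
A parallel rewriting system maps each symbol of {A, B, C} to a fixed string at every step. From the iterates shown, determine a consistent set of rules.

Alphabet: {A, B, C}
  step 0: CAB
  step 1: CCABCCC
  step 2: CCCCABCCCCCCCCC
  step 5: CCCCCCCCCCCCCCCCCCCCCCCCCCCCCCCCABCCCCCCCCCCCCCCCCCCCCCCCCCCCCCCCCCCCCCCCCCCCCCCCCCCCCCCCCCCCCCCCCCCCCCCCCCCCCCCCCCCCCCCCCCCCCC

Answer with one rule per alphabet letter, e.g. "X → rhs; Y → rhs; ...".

  step 1 ⇒ step 2: CCABCCC ⇒ CC·CC·ABC·CC·CC·CC·CC
    A ↦ ABC
    B ↦ CC
    C ↦ CC

A->ABC, B->CC, C->CC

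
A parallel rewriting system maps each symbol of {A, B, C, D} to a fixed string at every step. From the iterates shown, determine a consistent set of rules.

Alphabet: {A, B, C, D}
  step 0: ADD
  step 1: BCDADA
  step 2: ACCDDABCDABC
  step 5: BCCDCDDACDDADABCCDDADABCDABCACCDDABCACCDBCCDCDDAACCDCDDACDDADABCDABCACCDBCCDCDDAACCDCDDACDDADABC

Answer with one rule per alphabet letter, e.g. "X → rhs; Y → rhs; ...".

A->BC, B->AC, C->CD, D->DA

  step 1 ⇒ step 2: BCDADA ⇒ AC·CD·DA·BC·DA·BC
    A ↦ BC
    B ↦ AC
    C ↦ CD
    D ↦ DA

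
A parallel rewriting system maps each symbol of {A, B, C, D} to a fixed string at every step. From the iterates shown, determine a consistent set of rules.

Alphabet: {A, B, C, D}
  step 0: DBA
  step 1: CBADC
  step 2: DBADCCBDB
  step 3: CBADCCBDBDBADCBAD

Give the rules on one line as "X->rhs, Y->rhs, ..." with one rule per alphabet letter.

  step 2 ⇒ step 3: DBADCCBDB ⇒ CB·AD·C·CB·DB·DB·AD·CB·AD
    A ↦ C
    B ↦ AD
    C ↦ DB
    D ↦ CB

A->C, B->AD, C->DB, D->CB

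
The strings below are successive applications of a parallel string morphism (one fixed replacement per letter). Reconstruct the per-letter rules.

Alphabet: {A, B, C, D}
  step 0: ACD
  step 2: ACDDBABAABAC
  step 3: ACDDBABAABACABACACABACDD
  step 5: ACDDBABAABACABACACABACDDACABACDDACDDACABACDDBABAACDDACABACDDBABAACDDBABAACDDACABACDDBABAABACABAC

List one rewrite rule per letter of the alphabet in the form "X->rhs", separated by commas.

A->AC, B->AB, C->DD, D->BA

  step 2 ⇒ step 3: ACDDBABAABAC ⇒ AC·DD·BA·BA·AB·AC·AB·AC·AC·AB·AC·DD
    A ↦ AC
    B ↦ AB
    C ↦ DD
    D ↦ BA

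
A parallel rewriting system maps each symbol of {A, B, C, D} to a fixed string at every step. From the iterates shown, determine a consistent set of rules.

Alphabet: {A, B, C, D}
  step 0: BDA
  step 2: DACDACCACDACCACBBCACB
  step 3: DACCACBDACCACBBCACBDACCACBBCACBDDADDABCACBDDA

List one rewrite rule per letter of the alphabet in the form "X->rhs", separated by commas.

A->CAC, B->DDA, C->B, D->DAC

  step 2 ⇒ step 3: DACDACCACDACCACBBCACB ⇒ DAC·CAC·B·DAC·CAC·B·B·CAC·B·DAC·CAC·B·B·CAC·B·DDA·DDA·B·CAC·B·DDA
    A ↦ CAC
    B ↦ DDA
    C ↦ B
    D ↦ DAC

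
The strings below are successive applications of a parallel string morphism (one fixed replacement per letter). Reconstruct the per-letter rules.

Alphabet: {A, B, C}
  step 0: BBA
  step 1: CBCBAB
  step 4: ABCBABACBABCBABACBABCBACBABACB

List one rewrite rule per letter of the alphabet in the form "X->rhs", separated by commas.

A->AB, B->CB, C->A

  step 0 ⇒ step 1: BBA ⇒ CB·CB·AB
    A ↦ AB
    B ↦ CB
    C ↦ A  (constrained at step 1)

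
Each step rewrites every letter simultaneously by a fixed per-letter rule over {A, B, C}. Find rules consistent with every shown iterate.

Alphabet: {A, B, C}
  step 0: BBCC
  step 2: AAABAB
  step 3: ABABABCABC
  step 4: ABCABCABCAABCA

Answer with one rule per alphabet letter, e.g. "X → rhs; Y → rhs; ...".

  step 3 ⇒ step 4: ABABABCABC ⇒ AB·C·AB·C·AB·C·A·AB·C·A
    A ↦ AB
    B ↦ C
    C ↦ A

A->AB, B->C, C->A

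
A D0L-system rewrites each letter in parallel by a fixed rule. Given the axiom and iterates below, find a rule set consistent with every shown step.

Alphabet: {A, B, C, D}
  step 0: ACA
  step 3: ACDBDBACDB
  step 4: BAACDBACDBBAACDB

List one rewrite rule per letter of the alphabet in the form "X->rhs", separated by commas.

A->B, B->DB, C->A, D->AC

  step 3 ⇒ step 4: ACDBDBACDB ⇒ B·A·AC·DB·AC·DB·B·A·AC·DB
    A ↦ B
    B ↦ DB
    C ↦ A
    D ↦ AC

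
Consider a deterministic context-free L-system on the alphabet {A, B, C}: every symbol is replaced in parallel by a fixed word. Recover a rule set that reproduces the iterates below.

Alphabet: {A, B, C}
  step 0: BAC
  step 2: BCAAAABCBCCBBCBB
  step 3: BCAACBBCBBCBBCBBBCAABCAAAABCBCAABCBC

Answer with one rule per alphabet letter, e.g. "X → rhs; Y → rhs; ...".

  step 2 ⇒ step 3: BCAAAABCBCCBBCBB ⇒ BC·AA·CBB·CBB·CBB·CBB·BC·AA·BC·AA·AA·BC·BC·AA·BC·BC
    A ↦ CBB
    B ↦ BC
    C ↦ AA

A->CBB, B->BC, C->AA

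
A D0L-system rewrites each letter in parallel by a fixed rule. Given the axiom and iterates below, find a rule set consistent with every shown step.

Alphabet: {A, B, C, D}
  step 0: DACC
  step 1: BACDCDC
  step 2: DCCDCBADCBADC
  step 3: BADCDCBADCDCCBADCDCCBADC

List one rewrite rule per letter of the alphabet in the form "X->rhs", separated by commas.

  step 2 ⇒ step 3: DCCDCBADCBADC ⇒ BA·DC·DC·BA·DC·DC·C·BA·DC·DC·C·BA·DC
    A ↦ C
    B ↦ DC
    C ↦ DC
    D ↦ BA

A->C, B->DC, C->DC, D->BA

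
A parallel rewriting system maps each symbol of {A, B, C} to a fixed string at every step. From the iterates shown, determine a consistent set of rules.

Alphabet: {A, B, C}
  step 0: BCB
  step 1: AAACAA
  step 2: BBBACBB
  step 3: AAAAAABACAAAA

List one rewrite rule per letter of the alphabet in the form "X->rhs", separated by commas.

  step 2 ⇒ step 3: BBBACBB ⇒ AA·AA·AA·B·AC·AA·AA
    A ↦ B
    B ↦ AA
    C ↦ AC

A->B, B->AA, C->AC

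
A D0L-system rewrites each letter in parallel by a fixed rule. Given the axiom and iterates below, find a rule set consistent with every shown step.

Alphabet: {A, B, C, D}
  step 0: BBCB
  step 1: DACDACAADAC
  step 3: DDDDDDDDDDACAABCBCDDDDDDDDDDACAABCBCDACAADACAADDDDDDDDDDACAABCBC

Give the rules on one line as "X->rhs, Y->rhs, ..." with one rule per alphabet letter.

  step 0 ⇒ step 1: BBCB ⇒ DAC·DAC·AA·DAC
    B ↦ DAC
    C ↦ AA
    A ↦ BC  (constrained at step 1)
    D ↦ DDD  (constrained at step 1)

A->BC, B->DAC, C->AA, D->DDD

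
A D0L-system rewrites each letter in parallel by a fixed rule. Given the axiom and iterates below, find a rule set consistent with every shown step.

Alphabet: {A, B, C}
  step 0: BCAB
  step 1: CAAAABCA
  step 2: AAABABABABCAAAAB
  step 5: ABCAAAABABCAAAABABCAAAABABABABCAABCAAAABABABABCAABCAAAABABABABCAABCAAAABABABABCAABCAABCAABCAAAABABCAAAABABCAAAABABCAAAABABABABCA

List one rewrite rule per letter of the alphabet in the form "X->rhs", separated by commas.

  step 1 ⇒ step 2: CAAAABCA ⇒ AA·AB·AB·AB·AB·CA·AA·AB
    A ↦ AB
    B ↦ CA
    C ↦ AA

A->AB, B->CA, C->AA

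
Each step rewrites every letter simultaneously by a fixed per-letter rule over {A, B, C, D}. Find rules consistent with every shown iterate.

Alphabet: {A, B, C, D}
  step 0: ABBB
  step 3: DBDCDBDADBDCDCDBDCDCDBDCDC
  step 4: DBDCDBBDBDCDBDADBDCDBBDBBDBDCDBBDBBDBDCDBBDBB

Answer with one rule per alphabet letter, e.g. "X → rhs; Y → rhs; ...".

  step 3 ⇒ step 4: DBDCDBDADBDCDCDBDCDCDBDCDC ⇒ DB·DC·DB·B·DB·DC·DB·DA·DB·DC·DB·B·DB·B·DB·DC·DB·B·DB·B·DB·DC·DB·B·DB·B
    A ↦ DA
    B ↦ DC
    C ↦ B
    D ↦ DB

A->DA, B->DC, C->B, D->DB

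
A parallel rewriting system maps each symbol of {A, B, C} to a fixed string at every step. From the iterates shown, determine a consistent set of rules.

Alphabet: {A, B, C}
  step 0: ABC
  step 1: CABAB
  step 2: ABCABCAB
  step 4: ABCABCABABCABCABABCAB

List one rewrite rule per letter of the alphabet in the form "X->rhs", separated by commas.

A->C, B->AB, C->AB

  step 1 ⇒ step 2: CABAB ⇒ AB·C·AB·C·AB
    A ↦ C
    B ↦ AB
    C ↦ AB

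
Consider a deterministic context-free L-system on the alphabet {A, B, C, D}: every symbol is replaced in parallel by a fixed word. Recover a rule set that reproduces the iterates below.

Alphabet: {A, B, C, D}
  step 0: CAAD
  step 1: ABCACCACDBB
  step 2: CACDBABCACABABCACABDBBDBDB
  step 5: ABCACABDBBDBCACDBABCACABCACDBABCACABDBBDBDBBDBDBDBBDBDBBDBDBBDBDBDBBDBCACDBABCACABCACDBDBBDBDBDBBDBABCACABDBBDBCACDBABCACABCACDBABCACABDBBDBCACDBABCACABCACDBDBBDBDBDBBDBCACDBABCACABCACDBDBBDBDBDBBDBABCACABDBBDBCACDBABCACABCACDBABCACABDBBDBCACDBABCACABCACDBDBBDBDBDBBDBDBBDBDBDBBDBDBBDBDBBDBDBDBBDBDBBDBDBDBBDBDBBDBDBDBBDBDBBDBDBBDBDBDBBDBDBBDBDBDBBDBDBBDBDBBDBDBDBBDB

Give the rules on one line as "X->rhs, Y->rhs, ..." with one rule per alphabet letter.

A->CAC, B->DB, C->AB, D->DBB

  step 1 ⇒ step 2: ABCACCACDBB ⇒ CAC·DB·AB·CAC·AB·AB·CAC·AB·DBB·DB·DB
    A ↦ CAC
    B ↦ DB
    C ↦ AB
    D ↦ DBB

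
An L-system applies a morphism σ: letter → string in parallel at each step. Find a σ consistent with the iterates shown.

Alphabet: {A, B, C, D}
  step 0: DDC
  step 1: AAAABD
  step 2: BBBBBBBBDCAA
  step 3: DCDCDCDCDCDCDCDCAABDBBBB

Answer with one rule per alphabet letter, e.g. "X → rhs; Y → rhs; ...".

  step 2 ⇒ step 3: BBBBBBBBDCAA ⇒ DC·DC·DC·DC·DC·DC·DC·DC·AA·BD·BB·BB
    A ↦ BB
    B ↦ DC
    C ↦ BD
    D ↦ AA

A->BB, B->DC, C->BD, D->AA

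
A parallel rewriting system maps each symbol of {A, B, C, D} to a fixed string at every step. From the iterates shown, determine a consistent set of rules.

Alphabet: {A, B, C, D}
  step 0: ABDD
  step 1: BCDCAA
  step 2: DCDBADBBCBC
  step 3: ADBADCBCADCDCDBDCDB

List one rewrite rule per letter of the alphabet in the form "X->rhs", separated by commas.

  step 2 ⇒ step 3: DCDBADBBCBC ⇒ A·DB·A·DC·BC·A·DC·DC·DB·DC·DB
    A ↦ BC
    B ↦ DC
    C ↦ DB
    D ↦ A

A->BC, B->DC, C->DB, D->A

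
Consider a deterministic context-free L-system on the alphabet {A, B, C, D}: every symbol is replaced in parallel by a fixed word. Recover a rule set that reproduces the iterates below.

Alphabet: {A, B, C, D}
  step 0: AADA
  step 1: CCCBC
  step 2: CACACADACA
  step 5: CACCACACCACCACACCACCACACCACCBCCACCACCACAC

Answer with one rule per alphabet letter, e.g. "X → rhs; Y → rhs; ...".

A->C, B->DA, C->CA, D->CB

  step 1 ⇒ step 2: CCCBC ⇒ CA·CA·CA·DA·CA
    B ↦ DA
    C ↦ CA
  step 0 ⇒ step 1: AADA ⇒ C·C·CB·C
    A ↦ C
  step 0 ⇒ step 1: AADA ⇒ C·C·CB·C
    D ↦ CB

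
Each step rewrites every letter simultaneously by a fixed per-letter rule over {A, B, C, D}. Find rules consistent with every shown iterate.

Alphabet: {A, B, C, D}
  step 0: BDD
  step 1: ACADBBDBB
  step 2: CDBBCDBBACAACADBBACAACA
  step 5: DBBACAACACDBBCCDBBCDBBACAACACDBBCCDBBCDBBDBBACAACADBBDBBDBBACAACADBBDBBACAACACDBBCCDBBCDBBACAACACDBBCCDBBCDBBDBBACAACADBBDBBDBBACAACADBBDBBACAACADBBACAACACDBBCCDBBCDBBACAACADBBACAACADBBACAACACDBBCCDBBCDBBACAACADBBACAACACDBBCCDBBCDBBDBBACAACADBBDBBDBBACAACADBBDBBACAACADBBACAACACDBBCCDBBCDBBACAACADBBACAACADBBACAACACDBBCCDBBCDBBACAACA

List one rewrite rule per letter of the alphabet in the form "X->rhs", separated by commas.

  step 1 ⇒ step 2: ACADBBDBB ⇒ C·DBB·C·DBB·ACA·ACA·DBB·ACA·ACA
    A ↦ C
    B ↦ ACA
    C ↦ DBB
    D ↦ DBB

A->C, B->ACA, C->DBB, D->DBB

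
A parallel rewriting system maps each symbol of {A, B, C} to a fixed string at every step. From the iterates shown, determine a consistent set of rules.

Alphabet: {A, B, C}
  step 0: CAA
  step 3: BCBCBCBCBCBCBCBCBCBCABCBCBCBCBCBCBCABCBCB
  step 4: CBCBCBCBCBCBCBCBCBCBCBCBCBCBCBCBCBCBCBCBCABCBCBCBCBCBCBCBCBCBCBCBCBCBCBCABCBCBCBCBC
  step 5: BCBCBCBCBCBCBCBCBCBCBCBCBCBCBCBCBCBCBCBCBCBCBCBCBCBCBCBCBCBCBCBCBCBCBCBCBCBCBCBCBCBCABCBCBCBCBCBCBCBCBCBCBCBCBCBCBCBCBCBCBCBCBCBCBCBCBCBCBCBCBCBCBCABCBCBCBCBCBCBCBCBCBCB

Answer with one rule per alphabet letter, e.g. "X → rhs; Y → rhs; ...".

  step 4 ⇒ step 5: CBCBCBCBCBCBCBCBCBCBCBCBCBCBCBCBCBCBCBCBCABCBCBCBCBCBCBCBCBCBCBCBCBCBCBCABCBCBCBCBC ⇒ BCB·C·BCB·C·BCB·C·BCB·C·BCB·C·BCB·C·BCB·C·BCB·C·BCB·C·BCB·C·BCB·C·BCB·C·BCB·C·BCB·C·BCB·C·BCB·C·BCB·C·BCB·C·BCB·C·BCB·C·BCB·CAB·C·BCB·C·BCB·C·BCB·C·BCB·C·BCB·C·BCB·C·BCB·C·BCB·C·BCB·C·BCB·C·BCB·C·BCB·C·BCB·C·BCB·C·BCB·CAB·C·BCB·C·BCB·C·BCB·C·BCB·C·BCB
    A ↦ CAB
    B ↦ C
    C ↦ BCB

A->CAB, B->C, C->BCB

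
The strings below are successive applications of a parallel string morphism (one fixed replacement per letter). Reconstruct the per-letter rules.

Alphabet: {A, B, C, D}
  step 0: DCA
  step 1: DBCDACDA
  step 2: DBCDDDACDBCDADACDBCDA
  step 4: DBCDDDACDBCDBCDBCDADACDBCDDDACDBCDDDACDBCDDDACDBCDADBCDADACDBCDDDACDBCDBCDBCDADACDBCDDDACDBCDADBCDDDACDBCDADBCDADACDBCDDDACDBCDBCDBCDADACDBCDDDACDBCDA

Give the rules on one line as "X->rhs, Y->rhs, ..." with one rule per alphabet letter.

  step 1 ⇒ step 2: DBCDACDA ⇒ DBC·DD·DAC·DBC·DA·DAC·DBC·DA
    A ↦ DA
    B ↦ DD
    C ↦ DAC
    D ↦ DBC

A->DA, B->DD, C->DAC, D->DBC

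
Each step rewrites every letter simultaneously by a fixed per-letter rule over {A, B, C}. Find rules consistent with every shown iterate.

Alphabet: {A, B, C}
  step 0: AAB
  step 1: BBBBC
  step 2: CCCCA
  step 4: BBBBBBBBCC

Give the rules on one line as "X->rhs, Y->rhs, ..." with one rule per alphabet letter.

A->BB, B->C, C->A

  step 1 ⇒ step 2: BBBBC ⇒ C·C·C·C·A
    B ↦ C
    C ↦ A
  step 0 ⇒ step 1: AAB ⇒ BB·BB·C
    A ↦ BB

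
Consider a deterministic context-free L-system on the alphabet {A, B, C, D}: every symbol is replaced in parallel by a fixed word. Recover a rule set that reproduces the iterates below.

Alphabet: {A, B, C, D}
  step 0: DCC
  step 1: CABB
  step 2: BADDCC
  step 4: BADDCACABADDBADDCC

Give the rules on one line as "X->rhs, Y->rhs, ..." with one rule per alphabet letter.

  step 1 ⇒ step 2: CABB ⇒ B·ADD·C·C
    A ↦ ADD
    B ↦ C
    C ↦ B
  step 0 ⇒ step 1: DCC ⇒ CA·B·B
    D ↦ CA

A->ADD, B->C, C->B, D->CA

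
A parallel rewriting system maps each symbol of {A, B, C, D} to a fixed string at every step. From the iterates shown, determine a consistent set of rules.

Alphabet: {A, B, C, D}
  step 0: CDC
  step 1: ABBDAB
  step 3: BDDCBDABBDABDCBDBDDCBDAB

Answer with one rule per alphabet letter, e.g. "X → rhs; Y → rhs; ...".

A->DB, B->DC, C->AB, D->BD

  step 0 ⇒ step 1: CDC ⇒ AB·BD·AB
    C ↦ AB
    D ↦ BD
    A ↦ DB  (constrained at step 1)
    B ↦ DC  (constrained at step 1)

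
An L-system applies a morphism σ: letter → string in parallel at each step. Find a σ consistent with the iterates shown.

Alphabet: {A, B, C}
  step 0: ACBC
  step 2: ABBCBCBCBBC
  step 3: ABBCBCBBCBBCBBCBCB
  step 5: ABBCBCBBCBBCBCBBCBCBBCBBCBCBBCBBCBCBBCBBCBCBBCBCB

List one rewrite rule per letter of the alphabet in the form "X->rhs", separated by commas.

  step 2 ⇒ step 3: ABBCBCBCBBC ⇒ AB·BC·BC·B·BC·B·BC·B·BC·BC·B
    A ↦ AB
    B ↦ BC
    C ↦ B

A->AB, B->BC, C->B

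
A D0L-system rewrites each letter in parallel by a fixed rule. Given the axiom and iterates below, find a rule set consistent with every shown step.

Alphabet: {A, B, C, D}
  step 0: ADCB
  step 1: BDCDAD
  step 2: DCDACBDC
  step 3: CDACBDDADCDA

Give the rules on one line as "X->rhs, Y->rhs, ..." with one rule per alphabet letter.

  step 2 ⇒ step 3: DCDACBDC ⇒ C·DA·C·BD·DA·D·C·DA
    A ↦ BD
    B ↦ D
    C ↦ DA
    D ↦ C

A->BD, B->D, C->DA, D->C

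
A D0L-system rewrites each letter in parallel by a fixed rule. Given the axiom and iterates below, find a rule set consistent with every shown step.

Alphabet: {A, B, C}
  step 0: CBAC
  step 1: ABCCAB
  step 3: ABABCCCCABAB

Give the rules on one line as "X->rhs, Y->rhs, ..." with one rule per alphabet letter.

A->C, B->C, C->AB

  step 0 ⇒ step 1: CBAC ⇒ AB·C·C·AB
    A ↦ C
    B ↦ C
    C ↦ AB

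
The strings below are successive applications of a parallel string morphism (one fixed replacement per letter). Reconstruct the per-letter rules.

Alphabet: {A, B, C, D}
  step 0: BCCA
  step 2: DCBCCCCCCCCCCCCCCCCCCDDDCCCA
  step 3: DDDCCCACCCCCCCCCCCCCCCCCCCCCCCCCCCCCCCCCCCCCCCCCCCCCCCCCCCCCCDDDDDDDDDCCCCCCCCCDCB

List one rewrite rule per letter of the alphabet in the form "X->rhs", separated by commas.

A->DCB, B->A, C->CCC, D->DDD

  step 2 ⇒ step 3: DCBCCCCCCCCCCCCCCCCCCDDDCCCA ⇒ DDD·CCC·A·CCC·CCC·CCC·CCC·CCC·CCC·CCC·CCC·CCC·CCC·CCC·CCC·CCC·CCC·CCC·CCC·CCC·CCC·DDD·DDD·DDD·CCC·CCC·CCC·DCB
    A ↦ DCB
    B ↦ A
    C ↦ CCC
    D ↦ DDD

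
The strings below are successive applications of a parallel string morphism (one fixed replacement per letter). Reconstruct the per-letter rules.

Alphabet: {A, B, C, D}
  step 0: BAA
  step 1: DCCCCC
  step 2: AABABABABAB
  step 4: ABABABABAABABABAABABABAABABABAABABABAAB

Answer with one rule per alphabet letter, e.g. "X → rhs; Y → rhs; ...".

  step 1 ⇒ step 2: DCCCCC ⇒ A·AB·AB·AB·AB·AB
    C ↦ AB
    D ↦ A
  step 0 ⇒ step 1: BAA ⇒ DC·CC·CC
    A ↦ CC
  step 0 ⇒ step 1: BAA ⇒ DC·CC·CC
    B ↦ DC

A->CC, B->DC, C->AB, D->A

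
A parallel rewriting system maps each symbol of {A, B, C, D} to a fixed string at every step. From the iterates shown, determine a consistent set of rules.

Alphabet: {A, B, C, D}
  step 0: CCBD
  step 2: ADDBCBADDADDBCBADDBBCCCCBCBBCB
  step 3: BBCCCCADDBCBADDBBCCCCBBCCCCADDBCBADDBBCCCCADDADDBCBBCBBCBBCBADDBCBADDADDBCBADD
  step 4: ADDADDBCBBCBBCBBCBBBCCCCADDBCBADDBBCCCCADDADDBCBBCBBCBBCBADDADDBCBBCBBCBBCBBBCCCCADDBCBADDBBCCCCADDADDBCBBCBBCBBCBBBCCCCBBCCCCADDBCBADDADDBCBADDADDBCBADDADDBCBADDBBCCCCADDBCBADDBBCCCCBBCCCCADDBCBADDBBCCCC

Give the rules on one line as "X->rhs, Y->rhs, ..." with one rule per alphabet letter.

  step 3 ⇒ step 4: BBCCCCADDBCBADDBBCCCCBBCCCCADDBCBADDBBCCCCADDADDBCBBCBBCBBCBADDBCBADDADDBCBADD ⇒ ADD·ADD·BCB·BCB·BCB·BCB·BB·CC·CC·ADD·BCB·ADD·BB·CC·CC·ADD·ADD·BCB·BCB·BCB·BCB·ADD·ADD·BCB·BCB·BCB·BCB·BB·CC·CC·ADD·BCB·ADD·BB·CC·CC·ADD·ADD·BCB·BCB·BCB·BCB·BB·CC·CC·BB·CC·CC·ADD·BCB·ADD·ADD·BCB·ADD·ADD·BCB·ADD·ADD·BCB·ADD·BB·CC·CC·ADD·BCB·ADD·BB·CC·CC·BB·CC·CC·ADD·BCB·ADD·BB·CC·CC
    A ↦ BB
    B ↦ ADD
    C ↦ BCB
    D ↦ CC

A->BB, B->ADD, C->BCB, D->CC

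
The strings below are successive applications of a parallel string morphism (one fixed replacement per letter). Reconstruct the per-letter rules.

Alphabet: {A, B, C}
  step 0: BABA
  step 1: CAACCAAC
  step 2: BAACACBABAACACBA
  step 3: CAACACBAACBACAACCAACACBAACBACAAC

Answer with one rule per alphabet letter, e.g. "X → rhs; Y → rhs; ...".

  step 2 ⇒ step 3: BAACACBABAACACBA ⇒ CA·AC·AC·BA·AC·BA·CA·AC·CA·AC·AC·BA·AC·BA·CA·AC
    A ↦ AC
    B ↦ CA
    C ↦ BA

A->AC, B->CA, C->BA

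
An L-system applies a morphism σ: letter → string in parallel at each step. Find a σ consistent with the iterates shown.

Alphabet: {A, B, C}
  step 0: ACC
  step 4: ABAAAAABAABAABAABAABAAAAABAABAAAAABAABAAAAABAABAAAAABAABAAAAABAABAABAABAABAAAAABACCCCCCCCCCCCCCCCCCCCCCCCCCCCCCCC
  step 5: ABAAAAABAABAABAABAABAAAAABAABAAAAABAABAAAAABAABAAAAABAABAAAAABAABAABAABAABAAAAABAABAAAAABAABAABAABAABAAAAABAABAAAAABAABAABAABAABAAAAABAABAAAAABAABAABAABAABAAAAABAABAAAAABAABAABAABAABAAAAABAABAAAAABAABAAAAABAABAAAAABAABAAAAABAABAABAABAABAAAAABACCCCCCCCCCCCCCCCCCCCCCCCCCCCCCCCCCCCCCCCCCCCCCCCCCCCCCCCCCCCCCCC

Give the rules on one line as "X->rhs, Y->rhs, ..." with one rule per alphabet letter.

A->ABA, B->AAA, C->CC

  step 4 ⇒ step 5: ABAAAAABAABAABAABAABAAAAABAABAAAAABAABAAAAABAABAAAAABAABAAAAABAABAABAABAABAAAAABACCCCCCCCCCCCCCCCCCCCCCCCCCCCCCCC ⇒ ABA·AAA·ABA·ABA·ABA·ABA·ABA·AAA·ABA·ABA·AAA·ABA·ABA·AAA·ABA·ABA·AAA·ABA·ABA·AAA·ABA·ABA·ABA·ABA·ABA·AAA·ABA·ABA·AAA·ABA·ABA·ABA·ABA·ABA·AAA·ABA·ABA·AAA·ABA·ABA·ABA·ABA·ABA·AAA·ABA·ABA·AAA·ABA·ABA·ABA·ABA·ABA·AAA·ABA·ABA·AAA·ABA·ABA·ABA·ABA·ABA·AAA·ABA·ABA·AAA·ABA·ABA·AAA·ABA·ABA·AAA·ABA·ABA·AAA·ABA·ABA·ABA·ABA·ABA·AAA·ABA·CC·CC·CC·CC·CC·CC·CC·CC·CC·CC·CC·CC·CC·CC·CC·CC·CC·CC·CC·CC·CC·CC·CC·CC·CC·CC·CC·CC·CC·CC·CC·CC
    A ↦ ABA
    B ↦ AAA
    C ↦ CC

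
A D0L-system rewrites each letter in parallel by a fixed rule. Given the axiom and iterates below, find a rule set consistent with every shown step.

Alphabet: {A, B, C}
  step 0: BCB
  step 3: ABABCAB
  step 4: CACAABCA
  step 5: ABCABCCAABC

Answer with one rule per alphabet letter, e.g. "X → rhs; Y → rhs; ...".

  step 4 ⇒ step 5: CACAABCA ⇒ AB·C·AB·C·C·A·AB·C
    A ↦ C
    B ↦ A
    C ↦ AB

A->C, B->A, C->AB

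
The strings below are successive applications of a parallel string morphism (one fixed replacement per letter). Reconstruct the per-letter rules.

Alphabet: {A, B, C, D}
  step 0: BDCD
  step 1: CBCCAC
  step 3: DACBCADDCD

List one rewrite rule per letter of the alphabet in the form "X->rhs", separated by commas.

A->D, B->CBC, C->A, D->C

  step 0 ⇒ step 1: BDCD ⇒ CBC·C·A·C
    B ↦ CBC
    C ↦ A
    D ↦ C
    A ↦ D  (constrained at step 1)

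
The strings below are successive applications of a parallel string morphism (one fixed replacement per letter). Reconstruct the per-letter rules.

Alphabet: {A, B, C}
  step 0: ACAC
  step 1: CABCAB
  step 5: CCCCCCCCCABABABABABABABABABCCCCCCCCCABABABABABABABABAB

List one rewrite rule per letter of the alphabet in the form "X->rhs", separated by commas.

  step 0 ⇒ step 1: ACAC ⇒ C·AB·C·AB
    A ↦ C
    C ↦ AB
    B ↦ CC  (constrained at step 1)

A->C, B->CC, C->AB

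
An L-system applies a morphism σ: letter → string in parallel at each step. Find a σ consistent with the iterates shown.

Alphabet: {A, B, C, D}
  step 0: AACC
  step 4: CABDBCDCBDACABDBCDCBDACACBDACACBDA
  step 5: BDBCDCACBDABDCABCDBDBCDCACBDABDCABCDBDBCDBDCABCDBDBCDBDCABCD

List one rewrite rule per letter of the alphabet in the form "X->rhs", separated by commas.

A->BCD, B->C, C->BD, D->A

  step 4 ⇒ step 5: CABDBCDCBDACABDBCDCBDACACBDACACBDA ⇒ BD·BCD·C·A·C·BD·A·BD·C·A·BCD·BD·BCD·C·A·C·BD·A·BD·C·A·BCD·BD·BCD·BD·C·A·BCD·BD·BCD·BD·C·A·BCD
    A ↦ BCD
    B ↦ C
    C ↦ BD
    D ↦ A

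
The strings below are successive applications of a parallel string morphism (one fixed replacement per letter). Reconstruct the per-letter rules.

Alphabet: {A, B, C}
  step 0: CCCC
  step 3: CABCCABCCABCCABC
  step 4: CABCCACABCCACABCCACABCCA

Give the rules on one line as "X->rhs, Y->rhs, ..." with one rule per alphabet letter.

A->B, B->C, C->CA

  step 3 ⇒ step 4: CABCCABCCABCCABC ⇒ CA·B·C·CA·CA·B·C·CA·CA·B·C·CA·CA·B·C·CA
    A ↦ B
    B ↦ C
    C ↦ CA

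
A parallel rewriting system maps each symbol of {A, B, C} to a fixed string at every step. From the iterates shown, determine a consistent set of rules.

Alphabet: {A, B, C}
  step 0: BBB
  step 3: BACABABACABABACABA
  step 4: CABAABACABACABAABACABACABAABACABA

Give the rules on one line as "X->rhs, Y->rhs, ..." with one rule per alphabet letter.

A->BA, B->CA, C->A

  step 3 ⇒ step 4: BACABABACABABACABA ⇒ CA·BA·A·BA·CA·BA·CA·BA·A·BA·CA·BA·CA·BA·A·BA·CA·BA
    A ↦ BA
    B ↦ CA
    C ↦ A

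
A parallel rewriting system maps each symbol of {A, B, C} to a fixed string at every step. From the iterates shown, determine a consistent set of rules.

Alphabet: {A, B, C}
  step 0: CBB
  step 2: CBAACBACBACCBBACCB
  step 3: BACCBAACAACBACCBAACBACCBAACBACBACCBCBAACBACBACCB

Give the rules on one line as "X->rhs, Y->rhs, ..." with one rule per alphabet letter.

A->AAC, B->CB, C->BAC

  step 2 ⇒ step 3: CBAACBACBACCBBACCB ⇒ BAC·CB·AAC·AAC·BAC·CB·AAC·BAC·CB·AAC·BAC·BAC·CB·CB·AAC·BAC·BAC·CB
    A ↦ AAC
    B ↦ CB
    C ↦ BAC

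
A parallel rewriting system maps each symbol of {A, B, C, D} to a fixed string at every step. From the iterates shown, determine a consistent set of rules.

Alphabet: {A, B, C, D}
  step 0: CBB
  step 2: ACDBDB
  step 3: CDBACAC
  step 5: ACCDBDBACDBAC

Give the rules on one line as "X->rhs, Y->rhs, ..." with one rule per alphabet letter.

  step 2 ⇒ step 3: ACDBDB ⇒ C·DB·A·C·A·C
    A ↦ C
    B ↦ C
    C ↦ DB
    D ↦ A

A->C, B->C, C->DB, D->A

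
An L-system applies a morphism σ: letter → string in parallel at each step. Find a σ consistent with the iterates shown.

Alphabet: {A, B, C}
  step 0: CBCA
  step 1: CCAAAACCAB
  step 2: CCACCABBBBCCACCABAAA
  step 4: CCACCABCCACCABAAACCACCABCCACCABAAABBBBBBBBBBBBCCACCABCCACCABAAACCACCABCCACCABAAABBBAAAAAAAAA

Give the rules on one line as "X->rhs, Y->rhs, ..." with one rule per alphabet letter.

A->B, B->AAA, C->CCA

  step 1 ⇒ step 2: CCAAAACCAB ⇒ CCA·CCA·B·B·B·B·CCA·CCA·B·AAA
    A ↦ B
    B ↦ AAA
    C ↦ CCA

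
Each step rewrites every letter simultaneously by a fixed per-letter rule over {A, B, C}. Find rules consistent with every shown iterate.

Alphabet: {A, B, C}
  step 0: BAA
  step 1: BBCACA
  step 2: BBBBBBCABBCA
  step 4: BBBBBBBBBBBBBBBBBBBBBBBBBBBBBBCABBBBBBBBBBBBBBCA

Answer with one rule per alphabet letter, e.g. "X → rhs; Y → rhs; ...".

  step 1 ⇒ step 2: BBCACA ⇒ BB·BB·BB·CA·BB·CA
    A ↦ CA
    B ↦ BB
    C ↦ BB

A->CA, B->BB, C->BB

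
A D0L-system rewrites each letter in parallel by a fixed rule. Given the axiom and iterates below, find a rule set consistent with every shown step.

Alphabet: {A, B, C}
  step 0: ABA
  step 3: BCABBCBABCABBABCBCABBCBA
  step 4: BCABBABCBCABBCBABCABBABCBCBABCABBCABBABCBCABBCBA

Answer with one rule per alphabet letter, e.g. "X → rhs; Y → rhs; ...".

A->BA, B->BC, C->AB

  step 3 ⇒ step 4: BCABBCBABCABBABCBCABBCBA ⇒ BC·AB·BA·BC·BC·AB·BC·BA·BC·AB·BA·BC·BC·BA·BC·AB·BC·AB·BA·BC·BC·AB·BC·BA
    A ↦ BA
    B ↦ BC
    C ↦ AB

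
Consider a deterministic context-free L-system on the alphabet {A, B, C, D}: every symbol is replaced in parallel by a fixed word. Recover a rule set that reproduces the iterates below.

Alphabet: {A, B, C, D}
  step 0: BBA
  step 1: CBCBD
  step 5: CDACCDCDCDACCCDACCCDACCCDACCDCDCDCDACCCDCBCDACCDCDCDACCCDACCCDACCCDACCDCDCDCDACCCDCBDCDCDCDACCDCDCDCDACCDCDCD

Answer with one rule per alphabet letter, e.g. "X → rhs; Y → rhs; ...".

  step 0 ⇒ step 1: BBA ⇒ CB·CB·D
    A ↦ D
    B ↦ CB
    C ↦ CD  (constrained at step 1)
    D ↦ ACC  (constrained at step 1)

A->D, B->CB, C->CD, D->ACC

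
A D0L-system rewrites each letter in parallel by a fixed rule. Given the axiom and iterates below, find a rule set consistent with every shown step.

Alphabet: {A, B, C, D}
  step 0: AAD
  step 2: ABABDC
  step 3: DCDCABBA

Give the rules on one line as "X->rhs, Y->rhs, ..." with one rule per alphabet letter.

  step 2 ⇒ step 3: ABABDC ⇒ D·C·D·C·AB·BA
    A ↦ D
    B ↦ C
    C ↦ BA
    D ↦ AB

A->D, B->C, C->BA, D->AB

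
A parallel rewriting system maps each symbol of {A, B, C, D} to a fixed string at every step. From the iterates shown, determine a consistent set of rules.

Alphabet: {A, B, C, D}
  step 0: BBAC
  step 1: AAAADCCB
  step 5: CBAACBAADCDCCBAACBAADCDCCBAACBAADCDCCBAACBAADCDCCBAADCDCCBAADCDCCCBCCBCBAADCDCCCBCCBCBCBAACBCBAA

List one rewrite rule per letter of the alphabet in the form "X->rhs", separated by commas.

A->DC, B->AA, C->CB, D->C

  step 0 ⇒ step 1: BBAC ⇒ AA·AA·DC·CB
    A ↦ DC
    B ↦ AA
    C ↦ CB
    D ↦ C  (constrained at step 1)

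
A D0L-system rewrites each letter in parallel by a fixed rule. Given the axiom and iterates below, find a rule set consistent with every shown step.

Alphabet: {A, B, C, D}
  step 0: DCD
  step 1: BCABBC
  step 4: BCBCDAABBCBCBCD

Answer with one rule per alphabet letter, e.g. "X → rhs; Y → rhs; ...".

  step 0 ⇒ step 1: DCD ⇒ BC·AB·BC
    C ↦ AB
    D ↦ BC
    A ↦ D  (constrained at step 1)
    B ↦ A  (constrained at step 1)

A->D, B->A, C->AB, D->BC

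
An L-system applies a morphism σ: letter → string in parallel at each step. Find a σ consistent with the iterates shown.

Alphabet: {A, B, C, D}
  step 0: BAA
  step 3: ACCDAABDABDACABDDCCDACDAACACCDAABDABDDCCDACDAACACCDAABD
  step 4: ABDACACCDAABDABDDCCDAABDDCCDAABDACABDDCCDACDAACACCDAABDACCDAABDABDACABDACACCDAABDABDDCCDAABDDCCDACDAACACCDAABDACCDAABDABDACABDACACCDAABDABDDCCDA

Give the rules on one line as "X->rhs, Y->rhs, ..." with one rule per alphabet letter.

A->ABD, B->DC, C->AC, D->CDA

  step 3 ⇒ step 4: ACCDAABDABDACABDDCCDACDAACACCDAABDABDDCCDACDAACACCDAABD ⇒ ABD·AC·AC·CDA·ABD·ABD·DC·CDA·ABD·DC·CDA·ABD·AC·ABD·DC·CDA·CDA·AC·AC·CDA·ABD·AC·CDA·ABD·ABD·AC·ABD·AC·AC·CDA·ABD·ABD·DC·CDA·ABD·DC·CDA·CDA·AC·AC·CDA·ABD·AC·CDA·ABD·ABD·AC·ABD·AC·AC·CDA·ABD·ABD·DC·CDA
    A ↦ ABD
    B ↦ DC
    C ↦ AC
    D ↦ CDA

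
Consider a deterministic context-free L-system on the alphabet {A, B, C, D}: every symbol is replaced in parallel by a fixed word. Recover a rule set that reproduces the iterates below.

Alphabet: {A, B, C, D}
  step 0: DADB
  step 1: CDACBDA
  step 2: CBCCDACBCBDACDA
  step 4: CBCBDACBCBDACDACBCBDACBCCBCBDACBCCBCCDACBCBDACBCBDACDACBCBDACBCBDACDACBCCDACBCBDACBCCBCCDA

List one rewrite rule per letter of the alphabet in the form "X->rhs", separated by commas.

  step 1 ⇒ step 2: CDACBDA ⇒ CBC·C·DA·CBC·BDA·C·DA
    A ↦ DA
    B ↦ BDA
    C ↦ CBC
    D ↦ C

A->DA, B->BDA, C->CBC, D->C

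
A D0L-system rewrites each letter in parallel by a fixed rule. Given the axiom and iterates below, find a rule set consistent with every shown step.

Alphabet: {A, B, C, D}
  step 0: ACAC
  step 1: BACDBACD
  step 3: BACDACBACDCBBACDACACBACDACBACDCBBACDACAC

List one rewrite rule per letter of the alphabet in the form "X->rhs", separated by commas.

  step 0 ⇒ step 1: ACAC ⇒ B·ACD·B·ACD
    A ↦ B
    C ↦ ACD
    B ↦ AC  (constrained at step 1)
    D ↦ CBB  (constrained at step 1)

A->B, B->AC, C->ACD, D->CBB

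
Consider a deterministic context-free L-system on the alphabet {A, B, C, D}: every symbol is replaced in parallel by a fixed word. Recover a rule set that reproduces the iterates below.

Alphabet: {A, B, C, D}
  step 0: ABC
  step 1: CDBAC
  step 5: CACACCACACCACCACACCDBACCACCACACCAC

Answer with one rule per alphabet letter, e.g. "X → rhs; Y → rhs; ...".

A->C, B->DB, C->AC, D->C

  step 0 ⇒ step 1: ABC ⇒ C·DB·AC
    A ↦ C
    B ↦ DB
    C ↦ AC
    D ↦ C  (constrained at step 1)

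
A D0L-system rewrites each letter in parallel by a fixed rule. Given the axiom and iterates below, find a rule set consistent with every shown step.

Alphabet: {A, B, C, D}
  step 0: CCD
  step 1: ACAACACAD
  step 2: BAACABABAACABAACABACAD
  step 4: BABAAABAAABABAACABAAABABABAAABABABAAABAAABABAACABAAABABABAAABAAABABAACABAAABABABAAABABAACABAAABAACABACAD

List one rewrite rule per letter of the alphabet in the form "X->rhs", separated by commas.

A->BA, B->AA, C->ACA, D->CAD

  step 1 ⇒ step 2: ACAACACAD ⇒ BA·ACA·BA·BA·ACA·BA·ACA·BA·CAD
    A ↦ BA
    C ↦ ACA
    D ↦ CAD
    B ↦ AA  (constrained at step 2)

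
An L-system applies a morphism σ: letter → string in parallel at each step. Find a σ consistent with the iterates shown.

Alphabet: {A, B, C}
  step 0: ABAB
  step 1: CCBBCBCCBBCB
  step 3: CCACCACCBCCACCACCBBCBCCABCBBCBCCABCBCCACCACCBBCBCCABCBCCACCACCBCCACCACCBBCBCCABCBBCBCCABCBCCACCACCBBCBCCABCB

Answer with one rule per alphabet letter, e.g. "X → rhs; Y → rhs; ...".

  step 0 ⇒ step 1: ABAB ⇒ CCB·BCB·CCB·BCB
    A ↦ CCB
    B ↦ BCB
    C ↦ CCA  (constrained at step 1)

A->CCB, B->BCB, C->CCA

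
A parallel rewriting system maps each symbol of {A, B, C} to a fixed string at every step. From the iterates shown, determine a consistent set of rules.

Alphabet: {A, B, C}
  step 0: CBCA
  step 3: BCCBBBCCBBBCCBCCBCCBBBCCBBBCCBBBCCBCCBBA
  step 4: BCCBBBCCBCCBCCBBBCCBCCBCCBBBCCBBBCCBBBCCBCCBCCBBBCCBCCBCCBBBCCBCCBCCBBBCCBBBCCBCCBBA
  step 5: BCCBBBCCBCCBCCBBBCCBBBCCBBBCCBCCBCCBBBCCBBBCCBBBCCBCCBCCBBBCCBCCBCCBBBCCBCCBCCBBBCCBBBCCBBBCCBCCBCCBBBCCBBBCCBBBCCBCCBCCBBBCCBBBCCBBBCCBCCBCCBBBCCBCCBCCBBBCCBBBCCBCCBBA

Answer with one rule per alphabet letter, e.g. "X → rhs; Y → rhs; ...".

  step 4 ⇒ step 5: BCCBBBCCBCCBCCBBBCCBCCBCCBBBCCBBBCCBBBCCBCCBCCBBBCCBCCBCCBBBCCBCCBCCBBBCCBBBCCBCCBBA ⇒ BCC·B·B·BCC·BCC·BCC·B·B·BCC·B·B·BCC·B·B·BCC·BCC·BCC·B·B·BCC·B·B·BCC·B·B·BCC·BCC·BCC·B·B·BCC·BCC·BCC·B·B·BCC·BCC·BCC·B·B·BCC·B·B·BCC·B·B·BCC·BCC·BCC·B·B·BCC·B·B·BCC·B·B·BCC·BCC·BCC·B·B·BCC·B·B·BCC·B·B·BCC·BCC·BCC·B·B·BCC·BCC·BCC·B·B·BCC·B·B·BCC·BCC·BBA
    A ↦ BBA
    B ↦ BCC
    C ↦ B

A->BBA, B->BCC, C->B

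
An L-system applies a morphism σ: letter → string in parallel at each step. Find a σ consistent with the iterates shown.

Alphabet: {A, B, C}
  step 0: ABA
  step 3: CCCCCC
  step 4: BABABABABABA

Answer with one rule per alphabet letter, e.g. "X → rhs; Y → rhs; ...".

  step 3 ⇒ step 4: CCCCCC ⇒ BA·BA·BA·BA·BA·BA
    C ↦ BA
    A ↦ C  (constrained at step 0)
    B ↦ C  (constrained at step 0)

A->C, B->C, C->BA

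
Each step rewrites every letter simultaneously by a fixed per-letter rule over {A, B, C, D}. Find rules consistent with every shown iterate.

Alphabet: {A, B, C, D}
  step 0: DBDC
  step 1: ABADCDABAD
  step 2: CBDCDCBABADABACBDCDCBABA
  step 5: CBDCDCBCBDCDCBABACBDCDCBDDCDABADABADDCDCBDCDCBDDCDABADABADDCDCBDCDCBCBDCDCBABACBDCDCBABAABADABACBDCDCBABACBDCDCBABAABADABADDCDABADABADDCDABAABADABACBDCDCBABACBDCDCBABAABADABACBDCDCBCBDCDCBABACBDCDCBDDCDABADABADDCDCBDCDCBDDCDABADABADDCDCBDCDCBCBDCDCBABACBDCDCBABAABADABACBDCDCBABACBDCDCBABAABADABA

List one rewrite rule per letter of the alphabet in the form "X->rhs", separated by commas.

  step 1 ⇒ step 2: ABADCDABAD ⇒ CB·DCD·CB·ABA·D·ABA·CB·DCD·CB·ABA
    A ↦ CB
    B ↦ DCD
    C ↦ D
    D ↦ ABA

A->CB, B->DCD, C->D, D->ABA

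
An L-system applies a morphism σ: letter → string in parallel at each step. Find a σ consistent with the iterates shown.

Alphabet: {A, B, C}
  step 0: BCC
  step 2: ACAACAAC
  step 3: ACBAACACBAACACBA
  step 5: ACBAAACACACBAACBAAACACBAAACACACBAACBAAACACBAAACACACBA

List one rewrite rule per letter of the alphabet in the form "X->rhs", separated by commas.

  step 2 ⇒ step 3: ACAACAAC ⇒ AC·BA·AC·AC·BA·AC·AC·BA
    A ↦ AC
    C ↦ BA
    B ↦ A  (constrained at step 0)

A->AC, B->A, C->BA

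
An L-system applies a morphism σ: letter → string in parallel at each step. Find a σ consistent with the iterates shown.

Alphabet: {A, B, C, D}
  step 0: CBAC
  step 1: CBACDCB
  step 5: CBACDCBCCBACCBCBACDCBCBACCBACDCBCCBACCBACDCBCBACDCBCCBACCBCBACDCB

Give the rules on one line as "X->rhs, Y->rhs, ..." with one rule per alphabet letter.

  step 0 ⇒ step 1: CBAC ⇒ CB·AC·D·CB
    A ↦ D
    B ↦ AC
    C ↦ CB
    D ↦ C  (constrained at step 1)

A->D, B->AC, C->CB, D->C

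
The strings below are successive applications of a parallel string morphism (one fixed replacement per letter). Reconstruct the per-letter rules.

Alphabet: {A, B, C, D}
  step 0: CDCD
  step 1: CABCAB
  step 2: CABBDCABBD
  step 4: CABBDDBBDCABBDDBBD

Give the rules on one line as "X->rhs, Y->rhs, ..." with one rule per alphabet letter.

A->BB, B->D, C->CA, D->B

  step 1 ⇒ step 2: CABCAB ⇒ CA·BB·D·CA·BB·D
    A ↦ BB
    B ↦ D
    C ↦ CA
  step 0 ⇒ step 1: CDCD ⇒ CA·B·CA·B
    D ↦ B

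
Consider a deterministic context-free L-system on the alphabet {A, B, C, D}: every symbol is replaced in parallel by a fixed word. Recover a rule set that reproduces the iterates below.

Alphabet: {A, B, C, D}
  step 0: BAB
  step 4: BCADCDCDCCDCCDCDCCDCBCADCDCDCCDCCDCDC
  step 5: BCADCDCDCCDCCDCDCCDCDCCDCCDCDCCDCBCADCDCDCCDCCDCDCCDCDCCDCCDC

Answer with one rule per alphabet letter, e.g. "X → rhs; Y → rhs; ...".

A->D, B->BCA, C->DC, D->C

  step 4 ⇒ step 5: BCADCDCDCCDCCDCDCCDCBCADCDCDCCDCCDCDC ⇒ BCA·DC·D·C·DC·C·DC·C·DC·DC·C·DC·DC·C·DC·C·DC·DC·C·DC·BCA·DC·D·C·DC·C·DC·C·DC·DC·C·DC·DC·C·DC·C·DC
    A ↦ D
    B ↦ BCA
    C ↦ DC
    D ↦ C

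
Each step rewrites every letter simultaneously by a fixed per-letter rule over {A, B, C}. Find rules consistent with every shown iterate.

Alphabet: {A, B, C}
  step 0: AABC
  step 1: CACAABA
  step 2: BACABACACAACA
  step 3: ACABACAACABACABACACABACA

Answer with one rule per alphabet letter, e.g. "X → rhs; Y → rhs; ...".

A->CA, B->A, C->BA

  step 2 ⇒ step 3: BACABACACAACA ⇒ A·CA·BA·CA·A·CA·BA·CA·BA·CA·CA·BA·CA
    A ↦ CA
    B ↦ A
    C ↦ BA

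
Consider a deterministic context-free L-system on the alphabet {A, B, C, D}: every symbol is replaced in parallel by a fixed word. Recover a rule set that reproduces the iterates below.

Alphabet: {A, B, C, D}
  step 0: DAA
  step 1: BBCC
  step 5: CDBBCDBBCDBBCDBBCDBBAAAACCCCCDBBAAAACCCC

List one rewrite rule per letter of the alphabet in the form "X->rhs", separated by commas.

  step 0 ⇒ step 1: DAA ⇒ BB·C·C
    A ↦ C
    D ↦ BB
    B ↦ AA  (constrained at step 1)
    C ↦ CD  (constrained at step 1)

A->C, B->AA, C->CD, D->BB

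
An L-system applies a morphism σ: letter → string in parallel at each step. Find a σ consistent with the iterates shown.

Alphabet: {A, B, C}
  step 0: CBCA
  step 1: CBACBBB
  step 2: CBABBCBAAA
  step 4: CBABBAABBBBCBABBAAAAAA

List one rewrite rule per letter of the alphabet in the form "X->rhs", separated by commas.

A->BB, B->A, C->CB

  step 1 ⇒ step 2: CBACBBB ⇒ CB·A·BB·CB·A·A·A
    A ↦ BB
    B ↦ A
    C ↦ CB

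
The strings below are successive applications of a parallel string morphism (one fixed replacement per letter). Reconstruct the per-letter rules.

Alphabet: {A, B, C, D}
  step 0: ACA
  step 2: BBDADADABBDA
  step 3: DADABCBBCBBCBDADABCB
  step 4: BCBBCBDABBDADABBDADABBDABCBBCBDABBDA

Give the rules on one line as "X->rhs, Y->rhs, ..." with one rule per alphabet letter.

A->CB, B->DA, C->BB, D->B

  step 3 ⇒ step 4: DADABCBBCBBCBDADABCB ⇒ B·CB·B·CB·DA·BB·DA·DA·BB·DA·DA·BB·DA·B·CB·B·CB·DA·BB·DA
    A ↦ CB
    B ↦ DA
    C ↦ BB
    D ↦ B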